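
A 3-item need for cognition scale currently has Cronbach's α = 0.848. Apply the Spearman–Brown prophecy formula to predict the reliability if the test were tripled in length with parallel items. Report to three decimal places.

Length factor m = 3
α' = m·α / (1 + (m−1)·α)
   = 3 × 0.848 / (1 + (3 − 1) × 0.848)
   = 2.5440 / 2.6960 = 0.944

predicted reliability = 0.944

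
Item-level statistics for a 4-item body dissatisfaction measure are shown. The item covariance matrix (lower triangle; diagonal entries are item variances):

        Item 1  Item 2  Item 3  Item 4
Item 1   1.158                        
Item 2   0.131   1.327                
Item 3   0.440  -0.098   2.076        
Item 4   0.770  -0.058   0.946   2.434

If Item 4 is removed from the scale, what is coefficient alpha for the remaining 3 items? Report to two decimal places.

Remaining items: Item 1, Item 2, Item 3 (k = 3).
Σσ²ᵢ = 1.158 + 1.327 + 2.076 = 4.561
σ²_total = 4.561 + 2 × 0.473 = 5.507
α (item deleted) = (3/2)·(1 − 4.561/5.507) = 0.26

α = 0.26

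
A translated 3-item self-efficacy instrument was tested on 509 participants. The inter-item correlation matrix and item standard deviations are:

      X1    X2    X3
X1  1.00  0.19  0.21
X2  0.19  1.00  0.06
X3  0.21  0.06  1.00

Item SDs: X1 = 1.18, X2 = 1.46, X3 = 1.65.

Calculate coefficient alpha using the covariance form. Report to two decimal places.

Σσ²ᵢ = 1.18² + 1.46² + 1.65² = 6.2465
Covariances σ_ij = r_ij · s_i · s_j:
  σ(X1,X2) = 0.19 × 1.18 × 1.46 = 0.3273
  σ(X1,X3) = 0.21 × 1.18 × 1.65 = 0.4089
  σ(X2,X3) = 0.06 × 1.46 × 1.65 = 0.1445
σ²_T = Σσ²ᵢ + 2·Σσ_ij = 6.2465 + 2 × 0.8807 = 8.0079
α = (3/2)·(1 − 6.2465/8.0079) = 0.33

α = 0.33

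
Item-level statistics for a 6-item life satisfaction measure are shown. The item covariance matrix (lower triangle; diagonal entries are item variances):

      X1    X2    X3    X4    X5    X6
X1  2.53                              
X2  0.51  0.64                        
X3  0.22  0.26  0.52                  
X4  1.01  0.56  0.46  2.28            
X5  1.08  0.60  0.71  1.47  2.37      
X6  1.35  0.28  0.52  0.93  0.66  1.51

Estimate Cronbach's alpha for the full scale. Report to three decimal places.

Cronbach's alpha = 0.820

Σσ²ᵢ = 2.53 + 0.64 + 0.52 + 2.28 + 2.37 + 1.51 = 9.85
Σ_{i<j} σ_ij = 10.62
σ²_T = 9.85 + 2 × 10.62 = 31.09
α = (k/(k−1))·(1 − Σσ²ᵢ/σ²_T) = (6/5)·(1 − 9.85/31.09) = 0.820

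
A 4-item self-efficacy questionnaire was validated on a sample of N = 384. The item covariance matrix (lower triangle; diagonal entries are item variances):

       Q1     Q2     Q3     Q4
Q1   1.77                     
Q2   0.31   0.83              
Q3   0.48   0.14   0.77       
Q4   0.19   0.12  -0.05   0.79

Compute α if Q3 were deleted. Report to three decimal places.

α = 0.402

Remaining items: Q1, Q2, Q4 (k = 3).
Σσᵢ² = 1.77 + 0.83 + 0.79 = 3.39
total variance = 3.39 + 2 × 0.62 = 4.63
α (item deleted) = (3/2)·(1 − 3.39/4.63) = 0.402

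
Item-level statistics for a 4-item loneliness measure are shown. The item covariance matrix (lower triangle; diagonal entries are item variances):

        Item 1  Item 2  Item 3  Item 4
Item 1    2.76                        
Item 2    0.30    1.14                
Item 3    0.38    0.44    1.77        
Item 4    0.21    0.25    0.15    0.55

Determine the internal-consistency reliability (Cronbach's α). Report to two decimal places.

α = 0.48

sum of item variances = 2.76 + 1.14 + 1.77 + 0.55 = 6.22
Sum of off-diagonal covariances = 1.73
σ²_total = 6.22 + 2 × 1.73 = 9.68
α = (k/(k−1))·(1 − sum of item variances/σ²_total) = (4/3)·(1 − 6.22/9.68) = 0.48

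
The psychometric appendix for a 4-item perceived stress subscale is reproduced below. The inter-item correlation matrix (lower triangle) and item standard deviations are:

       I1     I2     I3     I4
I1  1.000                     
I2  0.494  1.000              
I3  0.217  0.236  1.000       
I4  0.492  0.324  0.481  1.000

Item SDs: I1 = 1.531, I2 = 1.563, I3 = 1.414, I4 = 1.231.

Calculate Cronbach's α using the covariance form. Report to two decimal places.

α = 0.70

Σσ²ᵢ = 1.531² + 1.563² + 1.414² + 1.231² = 8.3017
Covariances σ_ij = r_ij · s_i · s_j:
  σ(I1,I2) = 0.494 × 1.531 × 1.563 = 1.1821
  σ(I1,I3) = 0.217 × 1.531 × 1.414 = 0.4698
  σ(I1,I4) = 0.492 × 1.531 × 1.231 = 0.9273
  σ(I2,I3) = 0.236 × 1.563 × 1.414 = 0.5216
  σ(I2,I4) = 0.324 × 1.563 × 1.231 = 0.6234
  σ(I3,I4) = 0.481 × 1.414 × 1.231 = 0.8372
σ²_T = Σσ²ᵢ + 2·Σσ_ij = 8.3017 + 2 × 4.5614 = 17.4245
α = (4/3)·(1 − 8.3017/17.4245) = 0.70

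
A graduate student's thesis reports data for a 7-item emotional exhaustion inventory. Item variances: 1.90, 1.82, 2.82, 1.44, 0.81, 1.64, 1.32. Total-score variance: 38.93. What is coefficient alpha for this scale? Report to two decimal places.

α = 0.81

Σσᵢ² = 1.90 + 1.82 + 2.82 + 1.44 + 0.81 + 1.64 + 1.32 = 11.75
α = (k/(k−1))·(1 − Σσᵢ²/σ²_T) = (7/6)·(1 − 11.75/38.93) = 0.81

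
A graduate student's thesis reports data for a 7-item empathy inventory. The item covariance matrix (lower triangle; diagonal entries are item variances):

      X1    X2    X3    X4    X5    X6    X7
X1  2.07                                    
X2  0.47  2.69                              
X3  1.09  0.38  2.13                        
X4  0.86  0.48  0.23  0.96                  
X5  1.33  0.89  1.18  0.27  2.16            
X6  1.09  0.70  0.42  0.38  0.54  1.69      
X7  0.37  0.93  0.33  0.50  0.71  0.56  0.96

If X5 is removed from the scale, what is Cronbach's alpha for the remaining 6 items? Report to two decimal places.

Remaining items: X1, X2, X3, X4, X6, X7 (k = 6).
ΣVar(i) = 2.07 + 2.69 + 2.13 + 0.96 + 1.69 + 0.96 = 10.50
Var(T) = 10.50 + 2 × 8.79 = 28.08
α (item deleted) = (6/5)·(1 − 10.50/28.08) = 0.75

α = 0.75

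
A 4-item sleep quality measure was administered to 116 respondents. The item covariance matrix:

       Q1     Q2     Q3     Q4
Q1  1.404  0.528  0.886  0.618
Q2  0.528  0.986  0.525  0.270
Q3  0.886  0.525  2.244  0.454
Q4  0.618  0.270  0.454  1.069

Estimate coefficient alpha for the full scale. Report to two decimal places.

Σσ²ᵢ = 1.404 + 0.986 + 2.244 + 1.069 = 5.703
Σ_{i<j} σ_ij = 3.281
Var(T) = 5.703 + 2 × 3.281 = 12.265
α = (k/(k−1))·(1 − Σσ²ᵢ/Var(T)) = (4/3)·(1 − 5.703/12.265) = 0.71

α = 0.71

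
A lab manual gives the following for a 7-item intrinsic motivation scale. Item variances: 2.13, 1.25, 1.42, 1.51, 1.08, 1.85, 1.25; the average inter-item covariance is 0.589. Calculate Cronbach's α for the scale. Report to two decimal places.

ΣVar(i) = 2.13 + 1.25 + 1.42 + 1.51 + 1.08 + 1.85 + 1.25 = 10.49
Sum of the 21 distinct covariances = 21 × 0.589 = 12.369
σ²_total = ΣVar(i) + 2·Σcov = 10.49 + 2 × 12.369 = 35.228
α = (7/6)·(1 − 10.49/35.228) = 0.82

α = 0.82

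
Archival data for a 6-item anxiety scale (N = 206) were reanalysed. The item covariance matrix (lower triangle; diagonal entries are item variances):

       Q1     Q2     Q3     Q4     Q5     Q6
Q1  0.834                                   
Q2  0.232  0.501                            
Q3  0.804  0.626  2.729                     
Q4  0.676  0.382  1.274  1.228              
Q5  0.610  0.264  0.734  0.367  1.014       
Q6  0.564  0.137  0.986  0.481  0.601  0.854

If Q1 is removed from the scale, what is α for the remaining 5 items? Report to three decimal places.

α = 0.811

Remaining items: Q2, Q3, Q4, Q5, Q6 (k = 5).
ΣVar(i) = 0.501 + 2.729 + 1.228 + 1.014 + 0.854 = 6.326
σ²_total = 6.326 + 2 × 5.852 = 18.030
α (item deleted) = (5/4)·(1 − 6.326/18.030) = 0.811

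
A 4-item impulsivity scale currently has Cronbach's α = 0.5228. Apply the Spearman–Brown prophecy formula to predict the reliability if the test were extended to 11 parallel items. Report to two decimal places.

Length factor m = 11/4 = 2.7500
α' = m·α / (1 + (m−1)·α)
   = 11/4 × 0.5228 / (1 + (11/4 − 1) × 0.5228)
   = 1.4377 / 1.9149 = 0.75

predicted reliability = 0.75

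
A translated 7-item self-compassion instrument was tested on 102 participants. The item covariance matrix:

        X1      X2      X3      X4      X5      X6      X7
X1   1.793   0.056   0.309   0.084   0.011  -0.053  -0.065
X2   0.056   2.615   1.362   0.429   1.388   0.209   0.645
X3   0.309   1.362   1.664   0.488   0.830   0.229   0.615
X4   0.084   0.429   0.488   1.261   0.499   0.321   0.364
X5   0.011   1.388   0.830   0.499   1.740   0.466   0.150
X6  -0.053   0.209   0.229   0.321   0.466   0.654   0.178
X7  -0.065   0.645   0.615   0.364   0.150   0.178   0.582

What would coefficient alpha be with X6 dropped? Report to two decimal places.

Remaining items: X1, X2, X3, X4, X5, X7 (k = 6).
Σσᵢ² = 1.793 + 2.615 + 1.664 + 1.261 + 1.740 + 0.582 = 9.655
σ²_total = 9.655 + 2 × 7.165 = 23.985
α (item deleted) = (6/5)·(1 − 9.655/23.985) = 0.72

coefficient alpha = 0.72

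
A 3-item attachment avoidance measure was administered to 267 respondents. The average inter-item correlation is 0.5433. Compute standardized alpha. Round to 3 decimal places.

Standardized α = k·r̄ / (1 + (k−1)·r̄) = 3 × 0.5433 / (1 + 2 × 0.5433)
  = 1.6299 / 2.0866 = 0.781

α = 0.781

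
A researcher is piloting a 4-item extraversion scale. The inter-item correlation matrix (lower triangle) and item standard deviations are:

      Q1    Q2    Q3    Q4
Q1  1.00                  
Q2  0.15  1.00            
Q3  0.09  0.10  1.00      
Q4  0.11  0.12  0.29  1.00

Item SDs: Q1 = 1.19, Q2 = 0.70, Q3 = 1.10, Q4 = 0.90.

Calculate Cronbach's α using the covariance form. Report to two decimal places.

Σσ²ᵢ = 1.19² + 0.70² + 1.10² + 0.90² = 3.9261
Covariances σ_ij = r_ij · s_i · s_j:
  σ(Q1,Q2) = 0.15 × 1.19 × 0.70 = 0.1249
  σ(Q1,Q3) = 0.09 × 1.19 × 1.10 = 0.1178
  σ(Q1,Q4) = 0.11 × 1.19 × 0.90 = 0.1178
  σ(Q2,Q3) = 0.10 × 0.70 × 1.10 = 0.0770
  σ(Q2,Q4) = 0.12 × 0.70 × 0.90 = 0.0756
  σ(Q3,Q4) = 0.29 × 1.10 × 0.90 = 0.2871
σ²_T = Σσ²ᵢ + 2·Σσ_ij = 3.9261 + 2 × 0.8002 = 5.5265
α = (4/3)·(1 − 3.9261/5.5265) = 0.39

Cronbach's α = 0.39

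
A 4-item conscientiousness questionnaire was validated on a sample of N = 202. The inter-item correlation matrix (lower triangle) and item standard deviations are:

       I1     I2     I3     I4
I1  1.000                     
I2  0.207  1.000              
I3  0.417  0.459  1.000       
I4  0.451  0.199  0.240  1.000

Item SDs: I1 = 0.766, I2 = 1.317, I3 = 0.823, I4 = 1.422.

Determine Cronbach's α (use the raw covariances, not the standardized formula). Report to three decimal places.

Σσ²ᵢ = 0.766² + 1.317² + 0.823² + 1.422² = 5.0207
Covariances σ_ij = r_ij · s_i · s_j:
  σ(I1,I2) = 0.207 × 0.766 × 1.317 = 0.2088
  σ(I1,I3) = 0.417 × 0.766 × 0.823 = 0.2629
  σ(I1,I4) = 0.451 × 0.766 × 1.422 = 0.4913
  σ(I2,I3) = 0.459 × 1.317 × 0.823 = 0.4975
  σ(I2,I4) = 0.199 × 1.317 × 1.422 = 0.3727
  σ(I3,I4) = 0.240 × 0.823 × 1.422 = 0.2809
σ²_T = Σσ²ᵢ + 2·Σσ_ij = 5.0207 + 2 × 2.1141 = 9.2489
α = (4/3)·(1 − 5.0207/9.2489) = 0.610

Cronbach's α = 0.610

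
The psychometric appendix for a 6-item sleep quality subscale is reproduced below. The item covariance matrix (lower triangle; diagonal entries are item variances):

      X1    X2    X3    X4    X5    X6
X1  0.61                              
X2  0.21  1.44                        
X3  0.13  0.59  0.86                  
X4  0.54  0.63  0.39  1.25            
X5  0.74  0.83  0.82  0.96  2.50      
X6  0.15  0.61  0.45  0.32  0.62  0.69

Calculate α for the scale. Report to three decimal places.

α = 0.822

Σσ²ᵢ = 0.61 + 1.44 + 0.86 + 1.25 + 2.50 + 0.69 = 7.35
Σ_{i<j} σ_ij = 7.99
total variance = 7.35 + 2 × 7.99 = 23.33
α = (k/(k−1))·(1 − Σσ²ᵢ/total variance) = (6/5)·(1 − 7.35/23.33) = 0.822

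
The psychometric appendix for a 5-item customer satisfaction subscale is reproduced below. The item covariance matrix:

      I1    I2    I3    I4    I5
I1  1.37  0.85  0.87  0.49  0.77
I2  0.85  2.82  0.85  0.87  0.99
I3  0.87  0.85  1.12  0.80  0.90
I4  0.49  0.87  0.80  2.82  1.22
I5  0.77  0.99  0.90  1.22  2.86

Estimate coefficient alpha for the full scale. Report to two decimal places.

Σσ²ᵢ = 1.37 + 2.82 + 1.12 + 2.82 + 2.86 = 10.99
Sum of off-diagonal covariances = 8.61
total variance = 10.99 + 2 × 8.61 = 28.21
α = (k/(k−1))·(1 − Σσ²ᵢ/total variance) = (5/4)·(1 − 10.99/28.21) = 0.76

coefficient alpha = 0.76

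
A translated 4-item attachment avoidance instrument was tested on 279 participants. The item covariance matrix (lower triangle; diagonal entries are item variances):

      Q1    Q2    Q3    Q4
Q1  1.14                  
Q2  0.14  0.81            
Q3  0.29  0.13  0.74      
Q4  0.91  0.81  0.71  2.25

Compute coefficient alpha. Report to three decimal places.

Σσᵢ² = 1.14 + 0.81 + 0.74 + 2.25 = 4.94
Sum of off-diagonal covariances = 2.99
Var(T) = 4.94 + 2 × 2.99 = 10.92
α = (k/(k−1))·(1 − Σσᵢ²/Var(T)) = (4/3)·(1 − 4.94/10.92) = 0.730

α = 0.730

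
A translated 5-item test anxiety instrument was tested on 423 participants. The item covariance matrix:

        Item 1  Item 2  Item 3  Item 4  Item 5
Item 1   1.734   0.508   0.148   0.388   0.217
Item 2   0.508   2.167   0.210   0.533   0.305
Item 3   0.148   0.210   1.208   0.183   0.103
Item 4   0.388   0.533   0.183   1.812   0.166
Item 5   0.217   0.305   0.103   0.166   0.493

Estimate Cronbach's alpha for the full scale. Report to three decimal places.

α = 0.534

Σσ²ᵢ = 1.734 + 2.167 + 1.208 + 1.812 + 0.493 = 7.414
Sum of the distinct covariances = 2.761
Var(T) = 7.414 + 2 × 2.761 = 12.936
α = (k/(k−1))·(1 − Σσ²ᵢ/Var(T)) = (5/4)·(1 − 7.414/12.936) = 0.534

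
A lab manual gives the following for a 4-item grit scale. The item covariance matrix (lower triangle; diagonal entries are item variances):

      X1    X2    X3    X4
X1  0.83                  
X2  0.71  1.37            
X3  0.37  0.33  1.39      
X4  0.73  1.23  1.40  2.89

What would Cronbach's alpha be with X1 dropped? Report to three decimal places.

α = 0.768

Remaining items: X2, X3, X4 (k = 3).
sum of item variances = 1.37 + 1.39 + 2.89 = 5.65
total variance = 5.65 + 2 × 2.96 = 11.57
α (item deleted) = (3/2)·(1 − 5.65/11.57) = 0.768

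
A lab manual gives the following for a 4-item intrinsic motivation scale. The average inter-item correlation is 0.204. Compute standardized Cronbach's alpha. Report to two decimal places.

standardized Cronbach's alpha = 0.51

Standardized α = k·r̄ / (1 + (k−1)·r̄) = 4 × 0.204 / (1 + 3 × 0.204)
  = 0.8160 / 1.6120 = 0.51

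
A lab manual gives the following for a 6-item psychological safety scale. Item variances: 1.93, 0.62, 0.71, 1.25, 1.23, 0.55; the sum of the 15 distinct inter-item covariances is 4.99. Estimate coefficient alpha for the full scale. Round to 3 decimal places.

Σσ²ᵢ = 1.93 + 0.62 + 0.71 + 1.25 + 1.23 + 0.55 = 6.29
Sum of distinct covariances = 4.99
Var(T) = Σσ²ᵢ + 2·Σcov = 6.29 + 2 × 4.99 = 16.27
α = (6/5)·(1 − 6.29/16.27) = 0.736

α = 0.736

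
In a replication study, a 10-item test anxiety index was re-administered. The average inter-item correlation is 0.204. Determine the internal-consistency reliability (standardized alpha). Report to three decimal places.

standardized alpha = 0.719

Standardized α = k·r̄ / (1 + (k−1)·r̄) = 10 × 0.204 / (1 + 9 × 0.204)
  = 2.0400 / 2.8360 = 0.719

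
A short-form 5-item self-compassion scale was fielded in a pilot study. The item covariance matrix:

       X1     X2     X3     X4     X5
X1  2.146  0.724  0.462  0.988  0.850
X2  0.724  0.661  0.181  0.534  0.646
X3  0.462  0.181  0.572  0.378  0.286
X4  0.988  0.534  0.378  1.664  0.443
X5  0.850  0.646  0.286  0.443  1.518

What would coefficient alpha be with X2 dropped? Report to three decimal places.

coefficient alpha = 0.715

Remaining items: X1, X3, X4, X5 (k = 4).
Σσ²ᵢ = 2.146 + 0.572 + 1.664 + 1.518 = 5.900
σ²_total = 5.900 + 2 × 3.407 = 12.714
α (item deleted) = (4/3)·(1 − 5.900/12.714) = 0.715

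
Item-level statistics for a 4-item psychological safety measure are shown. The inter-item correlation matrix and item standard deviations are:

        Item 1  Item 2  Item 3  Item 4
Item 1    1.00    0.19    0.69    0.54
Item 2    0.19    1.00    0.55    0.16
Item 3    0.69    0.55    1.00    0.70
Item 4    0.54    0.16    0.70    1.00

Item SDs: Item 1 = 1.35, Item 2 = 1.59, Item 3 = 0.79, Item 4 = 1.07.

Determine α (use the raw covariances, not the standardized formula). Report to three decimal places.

α = 0.709

Σσ²ᵢ = 1.35² + 1.59² + 0.79² + 1.07² = 6.1196
Covariances σ_ij = r_ij · s_i · s_j:
  σ(Item 1,Item 2) = 0.19 × 1.35 × 1.59 = 0.4078
  σ(Item 1,Item 3) = 0.69 × 1.35 × 0.79 = 0.7359
  σ(Item 1,Item 4) = 0.54 × 1.35 × 1.07 = 0.7800
  σ(Item 2,Item 3) = 0.55 × 1.59 × 0.79 = 0.6909
  σ(Item 2,Item 4) = 0.16 × 1.59 × 1.07 = 0.2722
  σ(Item 3,Item 4) = 0.70 × 0.79 × 1.07 = 0.5917
σ²_T = Σσ²ᵢ + 2·Σσ_ij = 6.1196 + 2 × 3.4785 = 13.0766
α = (4/3)·(1 − 6.1196/13.0766) = 0.709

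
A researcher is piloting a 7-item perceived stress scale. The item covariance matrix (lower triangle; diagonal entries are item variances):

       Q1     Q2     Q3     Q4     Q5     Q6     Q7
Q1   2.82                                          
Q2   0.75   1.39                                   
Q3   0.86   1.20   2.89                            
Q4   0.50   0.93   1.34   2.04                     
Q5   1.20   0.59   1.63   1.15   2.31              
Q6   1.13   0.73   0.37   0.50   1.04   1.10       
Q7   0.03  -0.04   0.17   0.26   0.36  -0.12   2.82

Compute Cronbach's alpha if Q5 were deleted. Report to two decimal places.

Cronbach's alpha = 0.68

Remaining items: Q1, Q2, Q3, Q4, Q6, Q7 (k = 6).
Σσᵢ² = 2.82 + 1.39 + 2.89 + 2.04 + 1.10 + 2.82 = 13.06
σ²_total = 13.06 + 2 × 8.61 = 30.28
α (item deleted) = (6/5)·(1 − 13.06/30.28) = 0.68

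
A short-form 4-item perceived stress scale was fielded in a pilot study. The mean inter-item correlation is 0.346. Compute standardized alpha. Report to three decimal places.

Standardized α = k·r̄ / (1 + (k−1)·r̄) = 4 × 0.346 / (1 + 3 × 0.346)
  = 1.3840 / 2.0380 = 0.679

standardized alpha = 0.679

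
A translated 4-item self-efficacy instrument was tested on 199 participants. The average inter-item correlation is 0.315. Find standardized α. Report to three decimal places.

Standardized α = k·r̄ / (1 + (k−1)·r̄) = 4 × 0.315 / (1 + 3 × 0.315)
  = 1.2600 / 1.9450 = 0.648

α = 0.648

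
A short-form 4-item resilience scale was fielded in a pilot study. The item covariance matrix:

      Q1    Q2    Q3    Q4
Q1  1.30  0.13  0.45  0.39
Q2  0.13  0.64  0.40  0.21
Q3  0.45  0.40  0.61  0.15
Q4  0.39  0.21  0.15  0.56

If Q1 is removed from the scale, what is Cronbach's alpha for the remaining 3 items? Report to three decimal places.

Remaining items: Q2, Q3, Q4 (k = 3).
Σσᵢ² = 0.64 + 0.61 + 0.56 = 1.81
total variance = 1.81 + 2 × 0.76 = 3.33
α (item deleted) = (3/2)·(1 − 1.81/3.33) = 0.685

Cronbach's alpha = 0.685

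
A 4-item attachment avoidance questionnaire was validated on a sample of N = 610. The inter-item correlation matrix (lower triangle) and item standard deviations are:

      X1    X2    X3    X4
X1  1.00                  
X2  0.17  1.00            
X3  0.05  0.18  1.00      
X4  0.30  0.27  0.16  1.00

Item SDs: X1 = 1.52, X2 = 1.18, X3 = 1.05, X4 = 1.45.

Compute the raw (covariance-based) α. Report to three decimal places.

α = 0.485

Σσ²ᵢ = 1.52² + 1.18² + 1.05² + 1.45² = 6.9078
Covariances σ_ij = r_ij · s_i · s_j:
  σ(X1,X2) = 0.17 × 1.52 × 1.18 = 0.3049
  σ(X1,X3) = 0.05 × 1.52 × 1.05 = 0.0798
  σ(X1,X4) = 0.30 × 1.52 × 1.45 = 0.6612
  σ(X2,X3) = 0.18 × 1.18 × 1.05 = 0.2230
  σ(X2,X4) = 0.27 × 1.18 × 1.45 = 0.4620
  σ(X3,X4) = 0.16 × 1.05 × 1.45 = 0.2436
σ²_T = Σσ²ᵢ + 2·Σσ_ij = 6.9078 + 2 × 1.9745 = 10.8568
α = (4/3)·(1 − 6.9078/10.8568) = 0.485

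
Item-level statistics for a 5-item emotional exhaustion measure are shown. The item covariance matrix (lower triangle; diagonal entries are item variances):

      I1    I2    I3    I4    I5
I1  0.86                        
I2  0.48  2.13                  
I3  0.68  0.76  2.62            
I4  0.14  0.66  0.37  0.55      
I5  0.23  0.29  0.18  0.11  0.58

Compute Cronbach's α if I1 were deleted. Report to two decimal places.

Remaining items: I2, I3, I4, I5 (k = 4).
Σσᵢ² = 2.13 + 2.62 + 0.55 + 0.58 = 5.88
total variance = 5.88 + 2 × 2.37 = 10.62
α (item deleted) = (4/3)·(1 − 5.88/10.62) = 0.60

α = 0.60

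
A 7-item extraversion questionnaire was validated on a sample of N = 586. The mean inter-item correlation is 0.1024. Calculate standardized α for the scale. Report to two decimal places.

Standardized α = k·r̄ / (1 + (k−1)·r̄) = 7 × 0.1024 / (1 + 6 × 0.1024)
  = 0.7168 / 1.6144 = 0.44

α = 0.44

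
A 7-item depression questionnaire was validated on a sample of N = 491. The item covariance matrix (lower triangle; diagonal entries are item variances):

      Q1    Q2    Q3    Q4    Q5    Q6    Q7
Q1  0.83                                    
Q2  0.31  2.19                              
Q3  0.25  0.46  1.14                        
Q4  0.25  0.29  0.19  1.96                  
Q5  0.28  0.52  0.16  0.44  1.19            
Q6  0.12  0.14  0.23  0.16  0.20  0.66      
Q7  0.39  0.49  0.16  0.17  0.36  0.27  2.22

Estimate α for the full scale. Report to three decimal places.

α = 0.623

Σσᵢ² = 0.83 + 2.19 + 1.14 + 1.96 + 1.19 + 0.66 + 2.22 = 10.19
Σ_{i<j} σ_ij = 5.84
σ²_total = 10.19 + 2 × 5.84 = 21.87
α = (k/(k−1))·(1 − Σσᵢ²/σ²_total) = (7/6)·(1 − 10.19/21.87) = 0.623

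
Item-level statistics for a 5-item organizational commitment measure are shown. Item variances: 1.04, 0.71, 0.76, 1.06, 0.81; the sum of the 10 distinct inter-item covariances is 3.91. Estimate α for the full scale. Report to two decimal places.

α = 0.80

ΣVar(i) = 1.04 + 0.71 + 0.76 + 1.06 + 0.81 = 4.38
Sum of distinct covariances = 3.91
Var(T) = ΣVar(i) + 2·Σcov = 4.38 + 2 × 3.91 = 12.20
α = (5/4)·(1 − 4.38/12.20) = 0.80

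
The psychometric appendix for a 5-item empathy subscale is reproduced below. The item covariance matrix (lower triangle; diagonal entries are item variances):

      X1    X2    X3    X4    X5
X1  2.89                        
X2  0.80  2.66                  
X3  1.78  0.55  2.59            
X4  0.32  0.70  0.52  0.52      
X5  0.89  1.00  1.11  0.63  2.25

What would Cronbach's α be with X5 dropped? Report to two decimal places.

Remaining items: X1, X2, X3, X4 (k = 4).
Σσᵢ² = 2.89 + 2.66 + 2.59 + 0.52 = 8.66
σ²_total = 8.66 + 2 × 4.67 = 18.00
α (item deleted) = (4/3)·(1 − 8.66/18.00) = 0.69

α = 0.69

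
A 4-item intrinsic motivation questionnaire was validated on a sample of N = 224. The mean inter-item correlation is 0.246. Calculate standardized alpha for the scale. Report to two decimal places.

α = 0.57

Standardized α = k·r̄ / (1 + (k−1)·r̄) = 4 × 0.246 / (1 + 3 × 0.246)
  = 0.9840 / 1.7380 = 0.57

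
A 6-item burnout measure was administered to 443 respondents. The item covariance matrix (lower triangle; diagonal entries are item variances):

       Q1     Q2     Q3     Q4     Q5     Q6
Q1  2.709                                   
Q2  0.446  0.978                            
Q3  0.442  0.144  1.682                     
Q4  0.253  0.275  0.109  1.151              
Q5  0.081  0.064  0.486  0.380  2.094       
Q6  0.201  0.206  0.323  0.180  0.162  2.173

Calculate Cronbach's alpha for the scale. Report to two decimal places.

ΣVar(i) = 2.709 + 0.978 + 1.682 + 1.151 + 2.094 + 2.173 = 10.787
Σ_{i<j} σ_ij = 3.752
σ²_total = 10.787 + 2 × 3.752 = 18.291
α = (k/(k−1))·(1 − ΣVar(i)/σ²_total) = (6/5)·(1 − 10.787/18.291) = 0.49

α = 0.49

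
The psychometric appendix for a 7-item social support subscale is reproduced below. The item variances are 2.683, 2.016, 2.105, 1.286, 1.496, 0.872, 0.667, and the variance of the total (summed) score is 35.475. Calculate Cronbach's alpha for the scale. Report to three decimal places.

Σσᵢ² = 2.683 + 2.016 + 2.105 + 1.286 + 1.496 + 0.872 + 0.667 = 11.125
α = (k/(k−1))·(1 − Σσᵢ²/Var(T)) = (7/6)·(1 − 11.125/35.475) = 0.801

Cronbach's alpha = 0.801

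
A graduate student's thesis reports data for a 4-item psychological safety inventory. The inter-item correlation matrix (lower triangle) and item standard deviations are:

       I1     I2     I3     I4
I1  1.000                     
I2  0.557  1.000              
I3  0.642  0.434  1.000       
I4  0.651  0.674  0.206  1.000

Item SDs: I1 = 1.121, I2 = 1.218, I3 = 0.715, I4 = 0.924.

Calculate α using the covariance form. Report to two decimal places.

Σσ²ᵢ = 1.121² + 1.218² + 0.715² + 0.924² = 4.1052
Covariances σ_ij = r_ij · s_i · s_j:
  σ(I1,I2) = 0.557 × 1.121 × 1.218 = 0.7605
  σ(I1,I3) = 0.642 × 1.121 × 0.715 = 0.5146
  σ(I1,I4) = 0.651 × 1.121 × 0.924 = 0.6743
  σ(I2,I3) = 0.434 × 1.218 × 0.715 = 0.3780
  σ(I2,I4) = 0.674 × 1.218 × 0.924 = 0.7585
  σ(I3,I4) = 0.206 × 0.715 × 0.924 = 0.1361
σ²_T = Σσ²ᵢ + 2·Σσ_ij = 4.1052 + 2 × 3.2220 = 10.5492
α = (4/3)·(1 − 4.1052/10.5492) = 0.81

α = 0.81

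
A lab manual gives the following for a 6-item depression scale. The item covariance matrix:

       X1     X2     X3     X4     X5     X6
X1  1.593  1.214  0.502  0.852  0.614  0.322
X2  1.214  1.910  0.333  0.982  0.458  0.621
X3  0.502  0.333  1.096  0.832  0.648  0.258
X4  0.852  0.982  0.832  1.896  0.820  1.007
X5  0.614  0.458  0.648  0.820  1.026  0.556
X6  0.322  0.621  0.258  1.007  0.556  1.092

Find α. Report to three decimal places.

Σσᵢ² = 1.593 + 1.910 + 1.096 + 1.896 + 1.026 + 1.092 = 8.613
Σ_{i<j} σ_ij = 10.019
Var(T) = 8.613 + 2 × 10.019 = 28.651
α = (k/(k−1))·(1 − Σσᵢ²/Var(T)) = (6/5)·(1 − 8.613/28.651) = 0.839

α = 0.839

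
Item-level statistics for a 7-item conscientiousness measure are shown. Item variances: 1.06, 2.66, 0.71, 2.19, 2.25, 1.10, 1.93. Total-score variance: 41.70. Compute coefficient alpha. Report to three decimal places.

α = 0.834

ΣVar(i) = 1.06 + 2.66 + 0.71 + 2.19 + 2.25 + 1.10 + 1.93 = 11.90
α = (k/(k−1))·(1 − ΣVar(i)/σ²_total) = (7/6)·(1 − 11.90/41.70) = 0.834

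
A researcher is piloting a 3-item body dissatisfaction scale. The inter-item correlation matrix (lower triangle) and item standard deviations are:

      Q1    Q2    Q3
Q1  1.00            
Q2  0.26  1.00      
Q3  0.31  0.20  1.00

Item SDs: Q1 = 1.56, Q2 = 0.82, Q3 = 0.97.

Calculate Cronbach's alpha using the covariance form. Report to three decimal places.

α = 0.483

Σσ²ᵢ = 1.56² + 0.82² + 0.97² = 4.0469
Covariances σ_ij = r_ij · s_i · s_j:
  σ(Q1,Q2) = 0.26 × 1.56 × 0.82 = 0.3326
  σ(Q1,Q3) = 0.31 × 1.56 × 0.97 = 0.4691
  σ(Q2,Q3) = 0.20 × 0.82 × 0.97 = 0.1591
σ²_T = Σσ²ᵢ + 2·Σσ_ij = 4.0469 + 2 × 0.9608 = 5.9685
α = (3/2)·(1 − 4.0469/5.9685) = 0.483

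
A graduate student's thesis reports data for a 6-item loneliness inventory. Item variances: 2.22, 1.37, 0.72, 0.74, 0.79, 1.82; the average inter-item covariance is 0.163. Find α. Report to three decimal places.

Σσᵢ² = 2.22 + 1.37 + 0.72 + 0.74 + 0.79 + 1.82 = 7.66
Sum of the 15 distinct covariances = 15 × 0.163 = 2.445
total variance = Σσᵢ² + 2·Σcov = 7.66 + 2 × 2.445 = 12.550
α = (6/5)·(1 − 7.66/12.550) = 0.468

α = 0.468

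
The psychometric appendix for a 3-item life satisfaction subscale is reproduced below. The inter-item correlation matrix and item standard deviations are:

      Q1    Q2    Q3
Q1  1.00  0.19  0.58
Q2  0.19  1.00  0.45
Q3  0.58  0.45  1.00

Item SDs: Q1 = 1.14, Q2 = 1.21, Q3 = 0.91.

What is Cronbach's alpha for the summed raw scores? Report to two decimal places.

Cronbach's alpha = 0.65

Σσ²ᵢ = 1.14² + 1.21² + 0.91² = 3.5918
Covariances σ_ij = r_ij · s_i · s_j:
  σ(Q1,Q2) = 0.19 × 1.14 × 1.21 = 0.2621
  σ(Q1,Q3) = 0.58 × 1.14 × 0.91 = 0.6017
  σ(Q2,Q3) = 0.45 × 1.21 × 0.91 = 0.4955
σ²_T = Σσ²ᵢ + 2·Σσ_ij = 3.5918 + 2 × 1.3593 = 6.3104
α = (3/2)·(1 − 3.5918/6.3104) = 0.65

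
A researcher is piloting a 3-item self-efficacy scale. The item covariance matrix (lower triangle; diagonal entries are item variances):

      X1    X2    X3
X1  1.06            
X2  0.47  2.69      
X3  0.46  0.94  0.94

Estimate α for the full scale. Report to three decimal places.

ΣVar(i) = 1.06 + 2.69 + 0.94 = 4.69
Sum of off-diagonal covariances = 1.87
total variance = 4.69 + 2 × 1.87 = 8.43
α = (k/(k−1))·(1 − ΣVar(i)/total variance) = (3/2)·(1 − 4.69/8.43) = 0.665

α = 0.665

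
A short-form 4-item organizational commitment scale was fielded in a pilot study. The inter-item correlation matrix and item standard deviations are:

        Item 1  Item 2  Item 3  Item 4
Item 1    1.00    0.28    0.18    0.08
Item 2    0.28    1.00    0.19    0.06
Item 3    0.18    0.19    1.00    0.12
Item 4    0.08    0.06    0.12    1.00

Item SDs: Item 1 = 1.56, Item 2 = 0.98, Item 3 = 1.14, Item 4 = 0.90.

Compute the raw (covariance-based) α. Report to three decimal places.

α = 0.416

Σσ²ᵢ = 1.56² + 0.98² + 1.14² + 0.90² = 5.5036
Covariances σ_ij = r_ij · s_i · s_j:
  σ(Item 1,Item 2) = 0.28 × 1.56 × 0.98 = 0.4281
  σ(Item 1,Item 3) = 0.18 × 1.56 × 1.14 = 0.3201
  σ(Item 1,Item 4) = 0.08 × 1.56 × 0.90 = 0.1123
  σ(Item 2,Item 3) = 0.19 × 0.98 × 1.14 = 0.2123
  σ(Item 2,Item 4) = 0.06 × 0.98 × 0.90 = 0.0529
  σ(Item 3,Item 4) = 0.12 × 1.14 × 0.90 = 0.1231
σ²_T = Σσ²ᵢ + 2·Σσ_ij = 5.5036 + 2 × 1.2488 = 8.0012
α = (4/3)·(1 − 5.5036/8.0012) = 0.416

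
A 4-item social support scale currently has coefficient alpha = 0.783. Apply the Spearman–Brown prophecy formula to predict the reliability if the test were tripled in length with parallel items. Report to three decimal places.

predicted reliability = 0.915

Length factor m = 3
α' = m·α / (1 + (m−1)·α)
   = 3 × 0.783 / (1 + (3 − 1) × 0.783)
   = 2.3490 / 2.5660 = 0.915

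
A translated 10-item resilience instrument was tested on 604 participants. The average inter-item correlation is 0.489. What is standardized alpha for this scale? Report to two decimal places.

Standardized α = k·r̄ / (1 + (k−1)·r̄) = 10 × 0.489 / (1 + 9 × 0.489)
  = 4.8900 / 5.4010 = 0.91

α = 0.91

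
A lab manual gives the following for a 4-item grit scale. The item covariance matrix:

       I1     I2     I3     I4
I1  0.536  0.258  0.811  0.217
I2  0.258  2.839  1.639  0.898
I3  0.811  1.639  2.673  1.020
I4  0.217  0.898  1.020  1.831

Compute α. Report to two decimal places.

α = 0.74

sum of item variances = 0.536 + 2.839 + 2.673 + 1.831 = 7.879
Sum of off-diagonal covariances = 4.843
Var(T) = 7.879 + 2 × 4.843 = 17.565
α = (k/(k−1))·(1 − sum of item variances/Var(T)) = (4/3)·(1 − 7.879/17.565) = 0.74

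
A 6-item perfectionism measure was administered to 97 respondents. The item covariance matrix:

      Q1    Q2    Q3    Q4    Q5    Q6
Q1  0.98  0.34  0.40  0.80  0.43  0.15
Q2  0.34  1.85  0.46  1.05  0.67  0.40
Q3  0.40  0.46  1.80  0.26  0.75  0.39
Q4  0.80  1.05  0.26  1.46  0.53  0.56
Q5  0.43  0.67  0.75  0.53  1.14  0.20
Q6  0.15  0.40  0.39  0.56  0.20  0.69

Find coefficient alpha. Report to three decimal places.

α = 0.781

Σσᵢ² = 0.98 + 1.85 + 1.80 + 1.46 + 1.14 + 0.69 = 7.92
Sum of off-diagonal covariances = 7.39
σ²_total = 7.92 + 2 × 7.39 = 22.70
α = (k/(k−1))·(1 − Σσᵢ²/σ²_total) = (6/5)·(1 − 7.92/22.70) = 0.781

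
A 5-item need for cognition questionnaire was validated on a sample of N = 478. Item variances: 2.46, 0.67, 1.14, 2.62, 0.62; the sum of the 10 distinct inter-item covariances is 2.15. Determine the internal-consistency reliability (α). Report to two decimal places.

α = 0.46

Σσ²ᵢ = 2.46 + 0.67 + 1.14 + 2.62 + 0.62 = 7.51
Sum of distinct covariances = 2.15
total variance = Σσ²ᵢ + 2·Σcov = 7.51 + 2 × 2.15 = 11.81
α = (5/4)·(1 − 7.51/11.81) = 0.46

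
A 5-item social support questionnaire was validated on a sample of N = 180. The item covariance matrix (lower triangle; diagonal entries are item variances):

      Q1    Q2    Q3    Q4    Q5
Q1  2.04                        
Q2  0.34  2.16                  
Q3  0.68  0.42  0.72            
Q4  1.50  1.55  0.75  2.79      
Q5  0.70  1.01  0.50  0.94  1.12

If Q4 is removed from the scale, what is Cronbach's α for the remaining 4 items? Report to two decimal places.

Cronbach's α = 0.73

Remaining items: Q1, Q2, Q3, Q5 (k = 4).
Σσ²ᵢ = 2.04 + 2.16 + 0.72 + 1.12 = 6.04
σ²_T = 6.04 + 2 × 3.65 = 13.34
α (item deleted) = (4/3)·(1 − 6.04/13.34) = 0.73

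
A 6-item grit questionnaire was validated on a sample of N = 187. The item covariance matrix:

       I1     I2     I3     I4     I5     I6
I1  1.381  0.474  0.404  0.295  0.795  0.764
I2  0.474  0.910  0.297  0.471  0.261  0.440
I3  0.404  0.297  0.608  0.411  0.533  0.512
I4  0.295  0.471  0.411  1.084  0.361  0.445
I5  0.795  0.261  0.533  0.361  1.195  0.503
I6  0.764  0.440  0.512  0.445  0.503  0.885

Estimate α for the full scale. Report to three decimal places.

α = 0.836

Σσ²ᵢ = 1.381 + 0.910 + 0.608 + 1.084 + 1.195 + 0.885 = 6.063
Sum of off-diagonal covariances = 6.966
total variance = 6.063 + 2 × 6.966 = 19.995
α = (k/(k−1))·(1 − Σσ²ᵢ/total variance) = (6/5)·(1 − 6.063/19.995) = 0.836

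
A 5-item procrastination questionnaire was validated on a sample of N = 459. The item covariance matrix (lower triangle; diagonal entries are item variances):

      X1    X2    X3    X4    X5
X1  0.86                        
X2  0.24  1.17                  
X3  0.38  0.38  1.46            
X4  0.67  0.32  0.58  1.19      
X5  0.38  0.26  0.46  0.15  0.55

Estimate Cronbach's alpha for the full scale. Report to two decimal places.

ΣVar(i) = 0.86 + 1.17 + 1.46 + 1.19 + 0.55 = 5.23
Sum of the distinct covariances = 3.82
total variance = 5.23 + 2 × 3.82 = 12.87
α = (k/(k−1))·(1 − ΣVar(i)/total variance) = (5/4)·(1 − 5.23/12.87) = 0.74

Cronbach's alpha = 0.74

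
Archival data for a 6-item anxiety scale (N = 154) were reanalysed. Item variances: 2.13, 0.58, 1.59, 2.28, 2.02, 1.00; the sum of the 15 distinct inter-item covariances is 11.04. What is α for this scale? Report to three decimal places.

α = 0.836

Σσ²ᵢ = 2.13 + 0.58 + 1.59 + 2.28 + 2.02 + 1.00 = 9.60
Sum of distinct covariances = 11.04
σ²_total = Σσ²ᵢ + 2·Σcov = 9.60 + 2 × 11.04 = 31.68
α = (6/5)·(1 − 9.60/31.68) = 0.836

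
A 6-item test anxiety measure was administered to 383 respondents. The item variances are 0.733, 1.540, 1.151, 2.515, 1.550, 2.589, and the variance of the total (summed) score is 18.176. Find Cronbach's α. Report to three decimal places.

sum of item variances = 0.733 + 1.540 + 1.151 + 2.515 + 1.550 + 2.589 = 10.078
α = (k/(k−1))·(1 − sum of item variances/Var(T)) = (6/5)·(1 − 10.078/18.176) = 0.535

Cronbach's α = 0.535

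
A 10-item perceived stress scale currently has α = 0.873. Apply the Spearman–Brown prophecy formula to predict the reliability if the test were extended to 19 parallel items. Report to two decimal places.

Length factor m = 19/10 = 1.9000
α' = m·α / (1 + (m−1)·α)
   = 19/10 × 0.873 / (1 + (19/10 − 1) × 0.873)
   = 1.6587 / 1.7857 = 0.93

predicted reliability = 0.93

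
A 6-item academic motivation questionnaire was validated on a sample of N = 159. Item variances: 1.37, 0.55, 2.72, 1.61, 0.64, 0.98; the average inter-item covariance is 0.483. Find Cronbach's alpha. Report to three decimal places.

ΣVar(i) = 1.37 + 0.55 + 2.72 + 1.61 + 0.64 + 0.98 = 7.87
Sum of the 15 distinct covariances = 15 × 0.483 = 7.245
σ²_total = ΣVar(i) + 2·Σcov = 7.87 + 2 × 7.245 = 22.360
α = (6/5)·(1 − 7.87/22.360) = 0.778

α = 0.778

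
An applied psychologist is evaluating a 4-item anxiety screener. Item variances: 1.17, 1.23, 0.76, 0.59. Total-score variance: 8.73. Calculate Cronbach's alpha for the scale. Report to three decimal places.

ΣVar(i) = 1.17 + 1.23 + 0.76 + 0.59 = 3.75
α = (k/(k−1))·(1 − ΣVar(i)/Var(T)) = (4/3)·(1 − 3.75/8.73) = 0.761

Cronbach's alpha = 0.761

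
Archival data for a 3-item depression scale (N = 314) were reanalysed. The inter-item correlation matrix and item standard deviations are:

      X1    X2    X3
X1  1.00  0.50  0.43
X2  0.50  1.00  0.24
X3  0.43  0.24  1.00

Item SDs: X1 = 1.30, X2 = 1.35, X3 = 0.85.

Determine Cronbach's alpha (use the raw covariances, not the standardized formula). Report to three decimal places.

α = 0.652

Σσ²ᵢ = 1.30² + 1.35² + 0.85² = 4.2350
Covariances σ_ij = r_ij · s_i · s_j:
  σ(X1,X2) = 0.50 × 1.30 × 1.35 = 0.8775
  σ(X1,X3) = 0.43 × 1.30 × 0.85 = 0.4752
  σ(X2,X3) = 0.24 × 1.35 × 0.85 = 0.2754
σ²_T = Σσ²ᵢ + 2·Σσ_ij = 4.2350 + 2 × 1.6281 = 7.4912
α = (3/2)·(1 − 4.2350/7.4912) = 0.652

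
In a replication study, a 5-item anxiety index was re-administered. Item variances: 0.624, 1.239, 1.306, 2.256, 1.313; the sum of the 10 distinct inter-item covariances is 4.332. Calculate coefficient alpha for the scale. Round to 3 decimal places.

ΣVar(i) = 0.624 + 1.239 + 1.306 + 2.256 + 1.313 = 6.738
Sum of distinct covariances = 4.332
total variance = ΣVar(i) + 2·Σcov = 6.738 + 2 × 4.332 = 15.402
α = (5/4)·(1 − 6.738/15.402) = 0.703

coefficient alpha = 0.703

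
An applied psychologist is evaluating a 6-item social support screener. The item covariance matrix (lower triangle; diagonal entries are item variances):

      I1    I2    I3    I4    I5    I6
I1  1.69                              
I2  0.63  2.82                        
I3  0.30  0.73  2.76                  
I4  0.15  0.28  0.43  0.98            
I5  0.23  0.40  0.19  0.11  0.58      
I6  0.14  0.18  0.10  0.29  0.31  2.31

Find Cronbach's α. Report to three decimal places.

Cronbach's α = 0.534

ΣVar(i) = 1.69 + 2.82 + 2.76 + 0.98 + 0.58 + 2.31 = 11.14
Σ_{i<j} σ_ij = 4.47
Var(T) = 11.14 + 2 × 4.47 = 20.08
α = (k/(k−1))·(1 − ΣVar(i)/Var(T)) = (6/5)·(1 − 11.14/20.08) = 0.534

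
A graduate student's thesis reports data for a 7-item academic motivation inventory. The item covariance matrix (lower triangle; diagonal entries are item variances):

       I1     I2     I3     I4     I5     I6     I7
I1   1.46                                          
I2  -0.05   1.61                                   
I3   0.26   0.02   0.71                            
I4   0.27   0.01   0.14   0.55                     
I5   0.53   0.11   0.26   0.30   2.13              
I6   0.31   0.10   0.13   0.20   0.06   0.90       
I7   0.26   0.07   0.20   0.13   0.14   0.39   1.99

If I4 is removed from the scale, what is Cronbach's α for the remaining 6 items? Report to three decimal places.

Remaining items: I1, I2, I3, I5, I6, I7 (k = 6).
sum of item variances = 1.46 + 1.61 + 0.71 + 2.13 + 0.90 + 1.99 = 8.80
σ²_T = 8.80 + 2 × 2.79 = 14.38
α (item deleted) = (6/5)·(1 − 8.80/14.38) = 0.466

α = 0.466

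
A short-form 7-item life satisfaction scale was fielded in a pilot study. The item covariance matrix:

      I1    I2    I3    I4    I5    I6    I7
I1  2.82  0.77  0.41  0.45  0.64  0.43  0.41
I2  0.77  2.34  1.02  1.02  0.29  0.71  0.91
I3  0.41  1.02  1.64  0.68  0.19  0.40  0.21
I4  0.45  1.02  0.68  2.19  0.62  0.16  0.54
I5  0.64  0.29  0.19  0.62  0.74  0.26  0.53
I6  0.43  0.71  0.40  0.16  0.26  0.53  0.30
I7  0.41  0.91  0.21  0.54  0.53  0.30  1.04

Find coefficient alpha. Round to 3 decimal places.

sum of item variances = 2.82 + 2.34 + 1.64 + 2.19 + 0.74 + 0.53 + 1.04 = 11.30
Σ_{i<j} σ_ij = 10.95
total variance = 11.30 + 2 × 10.95 = 33.20
α = (k/(k−1))·(1 − sum of item variances/total variance) = (7/6)·(1 − 11.30/33.20) = 0.770

coefficient alpha = 0.770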